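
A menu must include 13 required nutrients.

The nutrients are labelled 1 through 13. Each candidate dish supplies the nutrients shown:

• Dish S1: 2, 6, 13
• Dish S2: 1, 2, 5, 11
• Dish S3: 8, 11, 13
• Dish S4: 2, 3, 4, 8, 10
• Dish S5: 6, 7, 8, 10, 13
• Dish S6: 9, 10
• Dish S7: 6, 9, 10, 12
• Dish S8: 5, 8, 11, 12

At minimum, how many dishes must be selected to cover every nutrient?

S2 and S4 and S5 and S7 together: S2 ∪ S4 ∪ S5 ∪ S7 = {1, 2, 3, 4, 5, 6, 7, 8, 9, 10, 11, 12, 13} — every nutrient is covered.
Only S4 contains 3, so S4 is forced; the remaining 8 nutrients need at least 3 more dishes (each remaining dish adds at most 3) — so at least 4 dishes are needed, and 4 is optimal.

4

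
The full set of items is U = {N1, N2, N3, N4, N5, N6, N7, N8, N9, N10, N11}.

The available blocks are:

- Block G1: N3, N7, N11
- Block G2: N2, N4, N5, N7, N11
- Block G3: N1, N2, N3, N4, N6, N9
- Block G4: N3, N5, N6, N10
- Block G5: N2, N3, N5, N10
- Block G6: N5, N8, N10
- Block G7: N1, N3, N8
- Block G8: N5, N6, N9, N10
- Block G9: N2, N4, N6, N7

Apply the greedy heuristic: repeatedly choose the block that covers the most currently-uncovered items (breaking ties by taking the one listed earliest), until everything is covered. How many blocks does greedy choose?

3

Greedy: pick G3 (covers 6 new) → pick G2 (covers 3 new) → pick G6 (covers 2 new). Total picks: 3.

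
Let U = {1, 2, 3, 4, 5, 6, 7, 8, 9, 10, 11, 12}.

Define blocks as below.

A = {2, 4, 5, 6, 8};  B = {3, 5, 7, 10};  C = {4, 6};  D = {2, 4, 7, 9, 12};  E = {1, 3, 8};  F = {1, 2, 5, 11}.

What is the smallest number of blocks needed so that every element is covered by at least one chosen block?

Take {A, B, D, F}. Their union is {1, 2, 3, 4, 5, 6, 7, 8, 9, 10, 11, 12}, which is all 12 elements.
Only D contains 9, so D is forced; the remaining 7 elements need at least 3 more blocks (each remaining block adds at most 3) — so at least 4 blocks are needed, and 4 is optimal.

4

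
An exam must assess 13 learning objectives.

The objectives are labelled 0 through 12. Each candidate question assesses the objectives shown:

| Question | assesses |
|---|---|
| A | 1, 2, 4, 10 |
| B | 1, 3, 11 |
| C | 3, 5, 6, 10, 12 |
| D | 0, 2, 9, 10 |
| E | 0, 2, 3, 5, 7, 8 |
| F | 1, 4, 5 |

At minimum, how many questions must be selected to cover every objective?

5

B and C and D and E and F together: B ∪ C ∪ D ∪ E ∪ F = {0, 1, 2, 3, 4, 5, 6, 7, 8, 9, 10, 11, 12} — every objective is covered.
No 4 of the 6 questions cover everything (all 15 combinations miss at least one objective), so 5 is optimal.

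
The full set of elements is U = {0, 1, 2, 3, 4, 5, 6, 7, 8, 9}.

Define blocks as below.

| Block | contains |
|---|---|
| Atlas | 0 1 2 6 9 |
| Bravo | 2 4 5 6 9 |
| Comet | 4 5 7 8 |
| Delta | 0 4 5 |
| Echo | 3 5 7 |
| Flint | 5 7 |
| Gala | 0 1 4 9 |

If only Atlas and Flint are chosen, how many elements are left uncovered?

Union of Atlas, Flint = {0, 1, 2, 5, 6, 7, 9}.
Not covered: 3, 4, 8 — 3 elements.

3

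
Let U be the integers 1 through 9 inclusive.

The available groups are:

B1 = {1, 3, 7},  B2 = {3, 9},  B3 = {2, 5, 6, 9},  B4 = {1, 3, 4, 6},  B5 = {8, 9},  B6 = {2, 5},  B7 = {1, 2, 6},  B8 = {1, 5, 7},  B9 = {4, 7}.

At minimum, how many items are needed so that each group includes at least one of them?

Take H = {1, 5, 7, 9}. Each listed group contains at least one of these, so H is a hitting set of size 4.
No choice of 3 items meets every group, so 4 is the minimum.

4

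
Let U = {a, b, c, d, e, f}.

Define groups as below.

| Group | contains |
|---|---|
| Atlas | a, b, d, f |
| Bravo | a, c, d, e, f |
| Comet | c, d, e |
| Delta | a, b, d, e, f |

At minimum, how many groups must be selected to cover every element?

2

Take {Comet, Delta}. Their union is {a, b, c, d, e, f}, which is all 6 elements.
No single group has all 6 elements (the largest, Bravo, has 5), so 2 is optimal.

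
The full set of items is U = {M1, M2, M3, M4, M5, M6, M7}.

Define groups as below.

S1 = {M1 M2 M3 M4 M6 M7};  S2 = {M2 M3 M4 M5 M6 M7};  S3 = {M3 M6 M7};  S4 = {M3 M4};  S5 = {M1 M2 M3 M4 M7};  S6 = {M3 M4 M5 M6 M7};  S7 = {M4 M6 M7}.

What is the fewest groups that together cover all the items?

S5 and S6 cover everything between them: the union {M1, M2, M3, M4, M5, M6, M7} is all of U.
No single group has all 7 items (the largest, S1, has 6), so 2 is optimal.

2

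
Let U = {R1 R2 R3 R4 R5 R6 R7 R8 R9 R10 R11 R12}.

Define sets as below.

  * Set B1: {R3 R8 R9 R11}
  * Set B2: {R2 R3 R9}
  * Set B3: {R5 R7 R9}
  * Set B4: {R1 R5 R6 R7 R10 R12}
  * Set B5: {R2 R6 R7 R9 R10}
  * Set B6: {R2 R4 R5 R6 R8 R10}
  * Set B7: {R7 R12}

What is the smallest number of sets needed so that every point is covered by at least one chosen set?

Take {B1, B4, B6}. Their union is {R1, R2, R3, R4, R5, R6, R7, R8, R9, R10, R11, R12}, which is all 12 points.
Only B4 contains R1, so B4 is forced; the remaining 6 points need at least 2 more sets (each remaining set adds at most 4) — so at least 3 sets are needed, and 3 is optimal.

3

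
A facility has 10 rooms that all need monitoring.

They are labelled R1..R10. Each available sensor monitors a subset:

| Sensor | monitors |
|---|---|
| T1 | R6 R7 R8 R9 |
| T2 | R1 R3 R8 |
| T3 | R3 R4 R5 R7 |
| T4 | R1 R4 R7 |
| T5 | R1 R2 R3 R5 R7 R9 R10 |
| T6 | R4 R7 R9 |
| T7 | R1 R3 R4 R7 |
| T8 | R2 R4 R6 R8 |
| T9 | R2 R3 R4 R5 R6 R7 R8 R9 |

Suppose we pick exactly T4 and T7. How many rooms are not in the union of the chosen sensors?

Union of T4, T7 = {R1, R3, R4, R7}.
Not covered: R2, R5, R6, R8, R9, R10 — 6 rooms.

6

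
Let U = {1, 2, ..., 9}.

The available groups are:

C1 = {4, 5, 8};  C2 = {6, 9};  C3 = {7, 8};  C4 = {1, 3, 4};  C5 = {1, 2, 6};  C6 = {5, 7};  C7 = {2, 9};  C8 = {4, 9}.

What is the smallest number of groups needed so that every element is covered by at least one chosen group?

C1 and C2 and C4 and C6 and C7 together: C1 ∪ C2 ∪ C4 ∪ C6 ∪ C7 = {1, 2, 3, 4, 5, 6, 7, 8, 9} — every element is covered.
No 4 of the 8 groups cover everything (all 70 combinations miss at least one element), so 5 is optimal.

5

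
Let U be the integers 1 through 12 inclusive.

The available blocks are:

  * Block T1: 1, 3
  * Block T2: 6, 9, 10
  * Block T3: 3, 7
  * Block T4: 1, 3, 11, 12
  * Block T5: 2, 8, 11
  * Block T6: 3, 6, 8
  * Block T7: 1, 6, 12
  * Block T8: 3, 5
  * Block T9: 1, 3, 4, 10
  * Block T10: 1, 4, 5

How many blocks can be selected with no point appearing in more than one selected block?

4

T2, T3, T5, T10 are pairwise disjoint (T2={6,9,10}; T3={3,7}; T5={2,8,11}; T10={1,4,5}).
Every remaining block overlaps one of these, and no 5 of the listed blocks are pairwise disjoint, so 4 is the maximum.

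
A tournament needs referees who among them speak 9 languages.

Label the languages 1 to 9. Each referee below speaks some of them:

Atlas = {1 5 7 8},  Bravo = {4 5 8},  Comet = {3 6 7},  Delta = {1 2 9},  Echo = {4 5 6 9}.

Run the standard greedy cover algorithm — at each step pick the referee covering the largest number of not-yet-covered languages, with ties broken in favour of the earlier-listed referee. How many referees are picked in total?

Greedy: pick Atlas (covers 4 new) → pick Echo (covers 3 new) → pick Comet (covers 1 new) → pick Delta (covers 1 new). Total picks: 4.
(The true minimum cover uses only 3 referees, so greedy is not optimal here.)

4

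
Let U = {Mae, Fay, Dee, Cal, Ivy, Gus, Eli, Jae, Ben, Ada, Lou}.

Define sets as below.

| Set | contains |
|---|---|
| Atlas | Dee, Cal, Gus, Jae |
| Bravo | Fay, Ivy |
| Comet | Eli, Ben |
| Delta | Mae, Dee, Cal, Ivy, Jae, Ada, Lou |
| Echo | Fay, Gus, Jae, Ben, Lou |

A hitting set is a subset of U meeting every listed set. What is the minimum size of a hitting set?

3

H = {Dee, Ivy, Ben} meets every set (each contains at least one member of H), and |H| = 3.
The sets Atlas, Bravo, Comet are pairwise disjoint, so any hitting set needs a separate point for each — at least 3. Hence 3 is optimal.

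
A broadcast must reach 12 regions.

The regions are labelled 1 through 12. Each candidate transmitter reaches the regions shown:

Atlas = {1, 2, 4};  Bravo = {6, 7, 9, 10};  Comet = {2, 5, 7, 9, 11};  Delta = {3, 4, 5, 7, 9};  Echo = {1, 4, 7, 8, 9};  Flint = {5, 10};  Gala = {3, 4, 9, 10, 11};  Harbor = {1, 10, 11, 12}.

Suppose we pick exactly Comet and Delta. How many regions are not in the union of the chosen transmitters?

Union of Comet, Delta = {2, 3, 4, 5, 7, 9, 11}.
Not covered: 1, 6, 8, 10, 12 — 5 regions.

5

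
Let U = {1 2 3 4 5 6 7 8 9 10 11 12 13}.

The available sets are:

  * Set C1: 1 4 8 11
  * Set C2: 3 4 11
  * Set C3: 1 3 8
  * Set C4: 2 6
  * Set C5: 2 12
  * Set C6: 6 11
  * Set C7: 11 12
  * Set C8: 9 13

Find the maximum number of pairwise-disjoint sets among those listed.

C3, C4, C7, C8 are pairwise disjoint (C3={1,3,8}; C4={2,6}; C7={11,12}; C8={9,13}).
Every remaining set overlaps one of these, and no 5 of the listed sets are pairwise disjoint, so 4 is the maximum.

4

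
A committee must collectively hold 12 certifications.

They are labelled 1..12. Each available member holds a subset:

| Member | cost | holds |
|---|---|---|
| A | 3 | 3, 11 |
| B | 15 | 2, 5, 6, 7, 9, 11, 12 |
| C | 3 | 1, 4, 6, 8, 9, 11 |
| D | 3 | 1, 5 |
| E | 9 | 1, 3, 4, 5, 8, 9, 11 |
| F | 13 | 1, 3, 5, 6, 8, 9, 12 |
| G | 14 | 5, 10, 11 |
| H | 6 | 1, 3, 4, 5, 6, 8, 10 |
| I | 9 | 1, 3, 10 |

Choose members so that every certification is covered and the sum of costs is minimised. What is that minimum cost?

B, H together cover every certification (B ∪ H = {1, 2, 3, 4, 5, 6, 7, 8, 9, 10, 11, 12}); total cost 15 + 6 = 21.
The greedy pick C, H, B costs 24; no covering selection beats 21.

21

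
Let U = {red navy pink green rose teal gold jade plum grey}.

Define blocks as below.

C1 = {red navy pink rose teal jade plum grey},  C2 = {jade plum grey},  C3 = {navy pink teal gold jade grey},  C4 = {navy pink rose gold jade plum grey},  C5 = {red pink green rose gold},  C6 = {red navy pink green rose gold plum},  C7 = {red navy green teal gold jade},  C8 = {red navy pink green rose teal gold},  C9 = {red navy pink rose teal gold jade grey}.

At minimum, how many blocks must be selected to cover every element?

2

C2 and C8 together: C2 ∪ C8 = {red, navy, pink, green, rose, teal, gold, jade, plum, grey} — every element is covered.
No single block has all 10 elements (the largest, C1, has 8), so 2 is optimal.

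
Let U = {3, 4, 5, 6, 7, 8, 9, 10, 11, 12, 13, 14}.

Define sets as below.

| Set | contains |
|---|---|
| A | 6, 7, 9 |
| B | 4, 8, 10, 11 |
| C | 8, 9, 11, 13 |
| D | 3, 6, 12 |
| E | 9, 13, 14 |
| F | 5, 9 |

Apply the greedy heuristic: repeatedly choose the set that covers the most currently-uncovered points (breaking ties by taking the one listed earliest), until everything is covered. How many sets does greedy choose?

5

Greedy: pick B (covers 4 new) → pick A (covers 3 new) → pick D (covers 2 new) → pick E (covers 2 new) → pick F (covers 1 new). Total picks: 5.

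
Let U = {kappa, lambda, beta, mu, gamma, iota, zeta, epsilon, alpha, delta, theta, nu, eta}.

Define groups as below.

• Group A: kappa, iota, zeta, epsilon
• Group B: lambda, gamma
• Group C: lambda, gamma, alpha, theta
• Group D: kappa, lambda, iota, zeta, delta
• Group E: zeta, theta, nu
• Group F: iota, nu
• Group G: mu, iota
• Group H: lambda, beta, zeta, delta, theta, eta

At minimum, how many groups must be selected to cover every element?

A and C and E and G and H together: A ∪ C ∪ E ∪ G ∪ H = {kappa, lambda, beta, mu, gamma, iota, zeta, epsilon, alpha, delta, theta, nu, eta} — every element is covered.
No 4 of the 8 groups cover everything (all 70 combinations miss at least one element), so 5 is optimal.

5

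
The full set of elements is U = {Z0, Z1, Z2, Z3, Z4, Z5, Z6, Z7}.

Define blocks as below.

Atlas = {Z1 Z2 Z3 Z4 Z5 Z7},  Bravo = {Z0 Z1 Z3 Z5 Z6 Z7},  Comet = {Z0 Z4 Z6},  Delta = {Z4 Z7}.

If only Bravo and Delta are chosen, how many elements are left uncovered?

Union of Bravo, Delta = {Z0, Z1, Z3, Z4, Z5, Z6, Z7}.
Not covered: Z2 — 1 element.

1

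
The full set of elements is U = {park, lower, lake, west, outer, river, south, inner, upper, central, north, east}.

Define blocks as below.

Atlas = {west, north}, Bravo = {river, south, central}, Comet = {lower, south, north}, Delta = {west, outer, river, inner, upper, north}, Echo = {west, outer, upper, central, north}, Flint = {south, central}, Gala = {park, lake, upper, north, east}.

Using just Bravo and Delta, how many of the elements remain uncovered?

4

Union of Bravo, Delta = {west, outer, river, south, inner, upper, central, north}.
Not covered: park, lower, lake, east — 4 elements.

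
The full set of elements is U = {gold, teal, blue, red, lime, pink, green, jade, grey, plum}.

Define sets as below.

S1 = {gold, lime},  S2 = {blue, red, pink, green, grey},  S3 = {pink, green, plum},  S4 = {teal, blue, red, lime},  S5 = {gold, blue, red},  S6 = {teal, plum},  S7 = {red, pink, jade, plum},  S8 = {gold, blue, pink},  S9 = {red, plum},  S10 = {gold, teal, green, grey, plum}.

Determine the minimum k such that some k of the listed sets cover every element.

3

S4 and S7 and S10 together: S4 ∪ S7 ∪ S10 = {gold, teal, blue, red, lime, pink, green, jade, grey, plum} — every element is covered.
Only S7 contains jade, so S7 is forced; the remaining 6 elements need at least 2 more sets (each remaining set adds at most 4) — so at least 3 sets are needed, and 3 is optimal.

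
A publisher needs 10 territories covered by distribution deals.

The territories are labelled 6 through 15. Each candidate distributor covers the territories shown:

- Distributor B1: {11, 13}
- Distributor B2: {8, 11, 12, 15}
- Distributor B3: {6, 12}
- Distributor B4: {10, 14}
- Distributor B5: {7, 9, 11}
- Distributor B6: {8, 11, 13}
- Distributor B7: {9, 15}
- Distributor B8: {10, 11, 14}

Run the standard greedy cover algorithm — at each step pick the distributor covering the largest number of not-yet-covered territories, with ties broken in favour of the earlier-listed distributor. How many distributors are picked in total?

Greedy: pick B2 (covers 4 new) → pick B4 (covers 2 new) → pick B5 (covers 2 new) → pick B1 (covers 1 new) → pick B3 (covers 1 new). Total picks: 5.

5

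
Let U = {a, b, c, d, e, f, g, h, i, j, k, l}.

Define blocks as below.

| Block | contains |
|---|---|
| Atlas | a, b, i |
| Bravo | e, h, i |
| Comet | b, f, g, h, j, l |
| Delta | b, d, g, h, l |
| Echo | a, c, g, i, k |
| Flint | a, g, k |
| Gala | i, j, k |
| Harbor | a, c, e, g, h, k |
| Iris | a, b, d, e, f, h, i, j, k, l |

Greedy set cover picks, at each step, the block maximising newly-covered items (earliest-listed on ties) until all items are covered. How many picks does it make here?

2

Greedy: pick Iris (covers 10 new) → pick Echo (covers 2 new). Total picks: 2.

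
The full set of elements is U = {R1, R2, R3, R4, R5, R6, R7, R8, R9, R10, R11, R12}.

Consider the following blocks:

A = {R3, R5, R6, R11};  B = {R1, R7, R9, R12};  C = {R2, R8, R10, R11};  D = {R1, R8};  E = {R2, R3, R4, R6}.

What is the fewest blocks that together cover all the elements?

4

A, B, C, and E cover everything between them: the union {R1, R2, R3, R4, R5, R6, R7, R8, R9, R10, R11, R12} is all of U.
No 3 of the 5 blocks cover everything (all 10 combinations miss at least one element), so 4 is optimal.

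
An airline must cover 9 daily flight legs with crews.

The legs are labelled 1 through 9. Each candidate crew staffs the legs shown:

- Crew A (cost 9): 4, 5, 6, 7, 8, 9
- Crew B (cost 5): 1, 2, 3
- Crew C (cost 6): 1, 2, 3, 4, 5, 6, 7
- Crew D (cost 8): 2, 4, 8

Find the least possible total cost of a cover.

A, B together cover every leg (A ∪ B = {1, 2, 3, 4, 5, 6, 7, 8, 9}); total cost 9 + 5 = 14.
The greedy pick C, A costs 15; no covering selection beats 14.

14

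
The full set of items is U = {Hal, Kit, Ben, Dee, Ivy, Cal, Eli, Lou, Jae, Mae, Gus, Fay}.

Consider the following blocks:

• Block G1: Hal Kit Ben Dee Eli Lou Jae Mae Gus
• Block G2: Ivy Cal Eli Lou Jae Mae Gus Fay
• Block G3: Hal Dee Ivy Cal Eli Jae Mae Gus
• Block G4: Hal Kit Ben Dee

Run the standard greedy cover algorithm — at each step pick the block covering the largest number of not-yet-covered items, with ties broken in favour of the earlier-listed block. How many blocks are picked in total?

Greedy: pick G1 (covers 9 new) → pick G2 (covers 3 new). Total picks: 2.

2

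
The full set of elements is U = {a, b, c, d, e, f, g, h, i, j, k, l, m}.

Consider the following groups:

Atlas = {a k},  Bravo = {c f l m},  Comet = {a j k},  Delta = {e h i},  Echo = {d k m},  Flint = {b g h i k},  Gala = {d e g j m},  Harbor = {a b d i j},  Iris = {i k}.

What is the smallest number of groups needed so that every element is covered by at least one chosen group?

4

Bravo and Comet and Flint and Gala together: Bravo ∪ Comet ∪ Flint ∪ Gala = {a, b, c, d, e, f, g, h, i, j, k, l, m} — every element is covered.
No 3 of the 9 groups cover everything (all 84 combinations miss at least one element), so 4 is optimal.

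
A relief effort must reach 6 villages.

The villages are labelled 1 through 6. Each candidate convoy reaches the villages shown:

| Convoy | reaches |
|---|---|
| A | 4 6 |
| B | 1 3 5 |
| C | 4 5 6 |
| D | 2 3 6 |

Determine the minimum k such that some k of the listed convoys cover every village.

3

Take {A, B, D}. Their union is {1, 2, 3, 4, 5, 6}, which is all 6 villages.
Only B contains 1, so B is forced; the remaining 3 villages need at least 2 more convoys (each remaining convoy adds at most 2) — so at least 3 convoys are needed, and 3 is optimal.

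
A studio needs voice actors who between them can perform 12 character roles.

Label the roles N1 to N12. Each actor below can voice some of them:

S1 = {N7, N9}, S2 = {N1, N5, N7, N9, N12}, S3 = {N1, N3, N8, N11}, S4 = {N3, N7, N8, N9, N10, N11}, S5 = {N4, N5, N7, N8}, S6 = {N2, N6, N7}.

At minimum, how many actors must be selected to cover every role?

4

Take {S2, S4, S5, S6}. Their union is {N1, N2, N3, N4, N5, N6, N7, N8, N9, N10, N11, N12}, which is all 12 roles.
No 3 of the 6 actors cover everything (all 20 combinations miss at least one role), so 4 is optimal.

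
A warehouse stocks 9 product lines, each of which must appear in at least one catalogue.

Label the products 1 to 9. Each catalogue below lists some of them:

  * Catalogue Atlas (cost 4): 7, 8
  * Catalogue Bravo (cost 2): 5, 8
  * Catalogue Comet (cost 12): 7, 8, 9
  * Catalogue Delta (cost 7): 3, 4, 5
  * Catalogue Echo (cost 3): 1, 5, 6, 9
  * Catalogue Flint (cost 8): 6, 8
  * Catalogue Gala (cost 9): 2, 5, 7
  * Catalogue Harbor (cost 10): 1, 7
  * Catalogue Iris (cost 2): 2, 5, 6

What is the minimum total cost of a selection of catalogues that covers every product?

16

Atlas, Delta, Echo, Iris together cover every product (Atlas ∪ Delta ∪ Echo ∪ Iris = {1, 2, 3, 4, 5, 6, 7, 8, 9}); total cost 4 + 7 + 3 + 2 = 16.
No covering selection has total cost below 16.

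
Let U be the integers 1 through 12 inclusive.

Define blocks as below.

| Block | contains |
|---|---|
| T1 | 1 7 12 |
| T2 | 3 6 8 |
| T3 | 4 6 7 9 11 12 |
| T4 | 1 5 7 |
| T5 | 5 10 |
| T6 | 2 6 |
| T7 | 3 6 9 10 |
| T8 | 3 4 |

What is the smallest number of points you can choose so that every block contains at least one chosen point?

The 4 points {3, 5, 6, 12} hit every block.
The blocks T1, T5, T6, T8 are pairwise disjoint, so any hitting set needs a separate point for each — at least 4. Hence 4 is optimal.

4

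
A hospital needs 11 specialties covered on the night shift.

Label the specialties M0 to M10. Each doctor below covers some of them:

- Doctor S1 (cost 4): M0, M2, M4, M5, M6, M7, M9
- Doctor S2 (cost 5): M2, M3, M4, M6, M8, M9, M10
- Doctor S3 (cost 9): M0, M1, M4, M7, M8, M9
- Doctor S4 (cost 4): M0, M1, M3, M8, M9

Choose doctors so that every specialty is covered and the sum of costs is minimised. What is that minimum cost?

S1, S2, S4 together cover every specialty (S1 ∪ S2 ∪ S4 = {M0, M1, M2, M3, M4, M5, M6, M7, M8, M9, M10}); total cost 4 + 5 + 4 = 13.
No covering selection has total cost below 13.

13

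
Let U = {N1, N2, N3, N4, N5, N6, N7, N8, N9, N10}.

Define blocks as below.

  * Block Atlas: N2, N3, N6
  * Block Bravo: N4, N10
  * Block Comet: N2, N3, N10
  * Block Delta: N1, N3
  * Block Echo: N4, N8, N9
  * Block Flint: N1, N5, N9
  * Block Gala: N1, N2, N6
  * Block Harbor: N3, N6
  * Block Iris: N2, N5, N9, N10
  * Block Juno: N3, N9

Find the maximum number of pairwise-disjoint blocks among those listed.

Bravo, Flint, Harbor are pairwise disjoint (Bravo={N4,N10}; Flint={N1,N5,N9}; Harbor={N3,N6}).
Every remaining block overlaps one of these, and no 4 of the listed blocks are pairwise disjoint, so 3 is the maximum.

3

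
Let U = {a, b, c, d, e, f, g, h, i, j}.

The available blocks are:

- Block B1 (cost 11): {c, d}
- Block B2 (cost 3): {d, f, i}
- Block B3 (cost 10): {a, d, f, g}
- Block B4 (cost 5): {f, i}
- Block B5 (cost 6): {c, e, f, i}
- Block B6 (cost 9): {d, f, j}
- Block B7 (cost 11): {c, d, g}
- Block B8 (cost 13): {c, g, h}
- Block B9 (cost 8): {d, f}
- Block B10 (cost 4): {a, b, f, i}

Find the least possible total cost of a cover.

32

B5, B6, B8, B10 together cover every element (B5 ∪ B6 ∪ B8 ∪ B10 = {a, b, c, d, e, f, g, h, i, j}); total cost 6 + 9 + 13 + 4 = 32.
The greedy pick B2, B10, B5, B8, B6 costs 35; no covering selection beats 32.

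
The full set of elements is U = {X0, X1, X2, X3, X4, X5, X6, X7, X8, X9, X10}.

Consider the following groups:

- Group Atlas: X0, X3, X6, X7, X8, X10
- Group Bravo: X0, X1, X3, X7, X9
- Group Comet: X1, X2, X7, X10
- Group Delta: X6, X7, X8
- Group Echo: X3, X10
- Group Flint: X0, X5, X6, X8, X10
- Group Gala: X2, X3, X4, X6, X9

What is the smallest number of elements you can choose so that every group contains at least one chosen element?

3

The 3 elements {X3, X8, X10} hit every group.
No choice of 2 elements meets every group, so 3 is the minimum.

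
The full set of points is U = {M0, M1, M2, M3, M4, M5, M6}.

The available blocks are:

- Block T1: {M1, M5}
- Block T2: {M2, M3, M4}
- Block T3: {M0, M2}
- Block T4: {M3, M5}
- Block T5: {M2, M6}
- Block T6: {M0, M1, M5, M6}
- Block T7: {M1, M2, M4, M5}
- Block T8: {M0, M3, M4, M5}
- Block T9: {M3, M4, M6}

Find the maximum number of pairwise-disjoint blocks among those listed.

T1, T3, T9 are pairwise disjoint (T1={M1,M5}; T3={M0,M2}; T9={M3,M4,M6}).
Every remaining block overlaps one of these, and no 4 of the listed blocks are pairwise disjoint, so 3 is the maximum.

3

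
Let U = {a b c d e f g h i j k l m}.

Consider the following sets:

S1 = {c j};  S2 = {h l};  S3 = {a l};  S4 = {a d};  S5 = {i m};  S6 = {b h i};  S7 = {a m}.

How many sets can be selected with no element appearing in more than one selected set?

S1, S2, S4, S5 are pairwise disjoint (S1={c,j}; S2={h,l}; S4={a,d}; S5={i,m}).
Every remaining set overlaps one of these, and no 5 of the listed sets are pairwise disjoint, so 4 is the maximum.

4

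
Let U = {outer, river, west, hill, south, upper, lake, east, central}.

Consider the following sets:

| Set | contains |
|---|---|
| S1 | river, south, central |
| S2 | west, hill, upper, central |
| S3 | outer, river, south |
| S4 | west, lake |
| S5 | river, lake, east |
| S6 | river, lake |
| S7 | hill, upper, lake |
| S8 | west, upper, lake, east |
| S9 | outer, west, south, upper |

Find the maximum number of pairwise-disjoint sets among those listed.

2

S5, S9 are pairwise disjoint (S5={river,lake,east}; S9={outer,west,south,upper}).
Every remaining set overlaps one of these, and no 3 of the listed sets are pairwise disjoint, so 2 is the maximum.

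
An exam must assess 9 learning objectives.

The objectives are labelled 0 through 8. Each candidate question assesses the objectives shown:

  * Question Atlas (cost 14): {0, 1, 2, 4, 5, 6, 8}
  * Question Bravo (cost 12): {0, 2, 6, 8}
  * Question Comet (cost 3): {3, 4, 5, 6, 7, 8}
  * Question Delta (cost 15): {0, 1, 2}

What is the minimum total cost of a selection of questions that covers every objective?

Atlas, Comet together cover every objective (Atlas ∪ Comet = {0, 1, 2, 3, 4, 5, 6, 7, 8}); total cost 14 + 3 = 17.
No covering selection has total cost below 17.

17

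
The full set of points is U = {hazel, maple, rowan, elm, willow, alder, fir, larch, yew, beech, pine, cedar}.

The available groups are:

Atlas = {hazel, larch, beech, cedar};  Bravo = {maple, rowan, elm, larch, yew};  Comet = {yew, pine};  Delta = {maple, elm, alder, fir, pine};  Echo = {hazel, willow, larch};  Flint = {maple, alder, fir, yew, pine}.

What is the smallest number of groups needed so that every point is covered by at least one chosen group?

Atlas and Bravo and Delta and Echo together: Atlas ∪ Bravo ∪ Delta ∪ Echo = {hazel, maple, rowan, elm, willow, alder, fir, larch, yew, beech, pine, cedar} — every point is covered.
Only Bravo contains rowan, so Bravo is forced; the remaining 7 points need at least 3 more groups (each remaining group adds at most 3) — so at least 4 groups are needed, and 4 is optimal.

4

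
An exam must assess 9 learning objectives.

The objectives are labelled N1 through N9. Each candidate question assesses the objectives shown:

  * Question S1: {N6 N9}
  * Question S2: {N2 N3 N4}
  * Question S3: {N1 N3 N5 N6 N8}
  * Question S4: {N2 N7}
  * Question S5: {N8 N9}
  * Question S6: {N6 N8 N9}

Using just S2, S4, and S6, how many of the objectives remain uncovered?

Union of S2, S4, S6 = {N2, N3, N4, N6, N7, N8, N9}.
Not covered: N1, N5 — 2 objectives.

2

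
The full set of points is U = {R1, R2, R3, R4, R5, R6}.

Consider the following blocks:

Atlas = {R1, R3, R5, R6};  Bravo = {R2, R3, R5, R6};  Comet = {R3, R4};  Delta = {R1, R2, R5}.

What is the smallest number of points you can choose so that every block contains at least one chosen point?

Take H = {R1, R3}. Each listed block contains at least one of these, so H is a hitting set of size 2.
The blocks Comet, Delta are pairwise disjoint, so any hitting set needs a separate point for each — at least 2. Hence 2 is optimal.

2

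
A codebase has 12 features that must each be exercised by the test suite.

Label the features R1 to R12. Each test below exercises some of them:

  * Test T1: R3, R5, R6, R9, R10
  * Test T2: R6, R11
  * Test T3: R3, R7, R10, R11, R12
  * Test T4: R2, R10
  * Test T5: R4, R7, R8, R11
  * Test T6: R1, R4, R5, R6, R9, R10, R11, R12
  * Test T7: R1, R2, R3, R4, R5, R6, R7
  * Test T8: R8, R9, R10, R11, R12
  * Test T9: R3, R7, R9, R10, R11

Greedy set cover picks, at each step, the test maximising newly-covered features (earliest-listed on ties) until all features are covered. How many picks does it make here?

Greedy: pick T6 (covers 8 new) → pick T7 (covers 3 new) → pick T5 (covers 1 new). Total picks: 3.
(The true minimum cover uses only 2 tests, so greedy is not optimal here.)

3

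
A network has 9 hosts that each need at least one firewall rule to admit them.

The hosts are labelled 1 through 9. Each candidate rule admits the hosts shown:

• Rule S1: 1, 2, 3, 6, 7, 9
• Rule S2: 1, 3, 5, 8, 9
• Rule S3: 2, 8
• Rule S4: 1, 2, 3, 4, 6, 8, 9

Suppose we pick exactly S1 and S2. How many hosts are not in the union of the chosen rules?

1

Union of S1, S2 = {1, 2, 3, 5, 6, 7, 8, 9}.
Not covered: 4 — 1 host.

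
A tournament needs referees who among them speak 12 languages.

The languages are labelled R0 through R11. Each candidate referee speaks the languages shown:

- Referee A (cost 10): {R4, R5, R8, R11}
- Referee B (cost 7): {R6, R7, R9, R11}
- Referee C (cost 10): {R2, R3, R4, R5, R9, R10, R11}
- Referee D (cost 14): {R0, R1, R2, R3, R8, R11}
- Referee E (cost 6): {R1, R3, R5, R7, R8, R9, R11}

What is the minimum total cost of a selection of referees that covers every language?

31

B, C, D together cover every language (B ∪ C ∪ D = {R0, R1, R2, R3, R4, R5, R6, R7, R8, R9, R10, R11}); total cost 7 + 10 + 14 = 31.
The greedy pick E, C, B, D costs 37; no covering selection beats 31.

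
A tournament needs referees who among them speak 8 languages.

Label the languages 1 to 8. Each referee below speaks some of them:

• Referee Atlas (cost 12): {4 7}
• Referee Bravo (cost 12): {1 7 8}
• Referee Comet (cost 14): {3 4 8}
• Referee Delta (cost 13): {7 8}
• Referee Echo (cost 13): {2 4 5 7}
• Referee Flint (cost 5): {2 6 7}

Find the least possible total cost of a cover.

44

Bravo, Comet, Echo, Flint together cover every language (Bravo ∪ Comet ∪ Echo ∪ Flint = {1, 2, 3, 4, 5, 6, 7, 8}); total cost 12 + 14 + 13 + 5 = 44.
No covering selection has total cost below 44.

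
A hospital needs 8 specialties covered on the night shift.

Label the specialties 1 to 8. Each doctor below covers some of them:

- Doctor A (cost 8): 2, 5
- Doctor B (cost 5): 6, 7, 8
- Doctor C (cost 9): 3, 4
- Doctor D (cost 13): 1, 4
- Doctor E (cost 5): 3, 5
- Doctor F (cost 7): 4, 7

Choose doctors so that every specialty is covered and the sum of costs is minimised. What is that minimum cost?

31

A, B, D, E together cover every specialty (A ∪ B ∪ D ∪ E = {1, 2, 3, 4, 5, 6, 7, 8}); total cost 8 + 5 + 13 + 5 = 31.
No covering selection has total cost below 31.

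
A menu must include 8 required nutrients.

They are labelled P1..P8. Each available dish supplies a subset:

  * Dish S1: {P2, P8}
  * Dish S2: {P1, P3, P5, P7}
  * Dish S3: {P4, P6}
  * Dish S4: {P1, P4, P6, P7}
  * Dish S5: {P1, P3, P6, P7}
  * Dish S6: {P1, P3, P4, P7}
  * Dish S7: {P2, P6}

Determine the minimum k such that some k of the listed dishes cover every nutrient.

S1 and S2 and S3 together: S1 ∪ S2 ∪ S3 = {P1, P2, P3, P4, P5, P6, P7, P8} — every nutrient is covered.
Only S2 contains P5, so S2 is forced; the remaining 4 nutrients need at least 2 more dishes (each remaining dish adds at most 2) — so at least 3 dishes are needed, and 3 is optimal.

3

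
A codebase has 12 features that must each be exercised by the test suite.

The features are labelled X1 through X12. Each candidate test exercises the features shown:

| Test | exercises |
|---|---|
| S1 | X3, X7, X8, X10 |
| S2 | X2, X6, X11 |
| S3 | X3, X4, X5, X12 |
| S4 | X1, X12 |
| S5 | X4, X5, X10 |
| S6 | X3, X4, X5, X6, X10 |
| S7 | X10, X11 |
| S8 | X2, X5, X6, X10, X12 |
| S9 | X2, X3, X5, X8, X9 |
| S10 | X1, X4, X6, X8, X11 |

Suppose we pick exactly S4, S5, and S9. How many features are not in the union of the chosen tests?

Union of S4, S5, S9 = {X1, X2, X3, X4, X5, X8, X9, X10, X12}.
Not covered: X6, X7, X11 — 3 features.

3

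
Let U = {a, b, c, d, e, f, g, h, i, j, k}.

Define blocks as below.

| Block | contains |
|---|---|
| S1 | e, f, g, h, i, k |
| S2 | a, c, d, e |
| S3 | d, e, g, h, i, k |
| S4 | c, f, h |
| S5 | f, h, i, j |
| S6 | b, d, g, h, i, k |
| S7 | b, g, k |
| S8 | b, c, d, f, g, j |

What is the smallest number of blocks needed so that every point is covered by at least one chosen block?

Take {S2, S6, S8}. Their union is {a, b, c, d, e, f, g, h, i, j, k}, which is all 11 points.
Only S2 contains a, so S2 is forced; the remaining 7 points need at least 2 more blocks (each remaining block adds at most 5) — so at least 3 blocks are needed, and 3 is optimal.

3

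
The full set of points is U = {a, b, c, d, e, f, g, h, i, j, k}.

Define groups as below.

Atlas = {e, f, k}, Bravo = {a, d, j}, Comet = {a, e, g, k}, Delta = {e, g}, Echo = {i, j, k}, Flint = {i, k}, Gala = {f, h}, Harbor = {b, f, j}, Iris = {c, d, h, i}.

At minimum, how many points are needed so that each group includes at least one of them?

4

The 4 points {d, e, f, k} hit every group.
The groups Bravo, Delta, Flint, Gala are pairwise disjoint, so any hitting set needs a separate point for each — at least 4. Hence 4 is optimal.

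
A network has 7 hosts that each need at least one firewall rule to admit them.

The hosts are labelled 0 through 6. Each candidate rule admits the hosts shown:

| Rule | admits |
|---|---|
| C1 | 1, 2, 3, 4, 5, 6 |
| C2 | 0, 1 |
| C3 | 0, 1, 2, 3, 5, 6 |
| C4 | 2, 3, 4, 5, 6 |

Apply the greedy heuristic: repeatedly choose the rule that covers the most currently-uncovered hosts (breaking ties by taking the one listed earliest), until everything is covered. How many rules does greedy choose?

2

Greedy: pick C1 (covers 6 new) → pick C2 (covers 1 new). Total picks: 2.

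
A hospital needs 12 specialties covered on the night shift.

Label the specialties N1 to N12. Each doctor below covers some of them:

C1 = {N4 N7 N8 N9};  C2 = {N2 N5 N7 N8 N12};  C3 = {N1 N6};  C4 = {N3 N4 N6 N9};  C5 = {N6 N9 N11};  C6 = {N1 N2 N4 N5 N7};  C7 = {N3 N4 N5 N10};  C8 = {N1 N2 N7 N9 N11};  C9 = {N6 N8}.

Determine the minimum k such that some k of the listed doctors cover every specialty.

C2 and C7 and C8 and C9 together: C2 ∪ C7 ∪ C8 ∪ C9 = {N1, N2, N3, N4, N5, N6, N7, N8, N9, N10, N11, N12} — every specialty is covered.
No 3 of the 9 doctors cover everything (all 84 combinations miss at least one specialty), so 4 is optimal.

4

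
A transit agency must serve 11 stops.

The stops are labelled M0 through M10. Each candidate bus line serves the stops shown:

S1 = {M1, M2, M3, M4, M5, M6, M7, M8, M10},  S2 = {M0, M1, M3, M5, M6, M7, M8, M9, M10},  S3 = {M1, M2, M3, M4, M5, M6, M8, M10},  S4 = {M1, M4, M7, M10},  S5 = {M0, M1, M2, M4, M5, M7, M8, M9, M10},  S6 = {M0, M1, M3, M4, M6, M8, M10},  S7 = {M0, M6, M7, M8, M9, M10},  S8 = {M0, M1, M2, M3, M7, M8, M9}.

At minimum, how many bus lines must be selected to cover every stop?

2

Take {S2, S3}. Their union is {M0, M1, M2, M3, M4, M5, M6, M7, M8, M9, M10}, which is all 11 stops.
No single bus line has all 11 stops (the largest, S1, has 9), so 2 is optimal.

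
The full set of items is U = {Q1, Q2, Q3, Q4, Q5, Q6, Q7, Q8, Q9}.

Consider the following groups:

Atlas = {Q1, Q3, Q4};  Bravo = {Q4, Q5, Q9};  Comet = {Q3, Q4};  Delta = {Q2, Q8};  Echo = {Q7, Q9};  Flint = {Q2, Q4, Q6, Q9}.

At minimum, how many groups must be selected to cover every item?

Atlas and Bravo and Delta and Echo and Flint together: Atlas ∪ Bravo ∪ Delta ∪ Echo ∪ Flint = {Q1, Q2, Q3, Q4, Q5, Q6, Q7, Q8, Q9} — every item is covered.
No 4 of the 6 groups cover everything (all 15 combinations miss at least one item), so 5 is optimal.

5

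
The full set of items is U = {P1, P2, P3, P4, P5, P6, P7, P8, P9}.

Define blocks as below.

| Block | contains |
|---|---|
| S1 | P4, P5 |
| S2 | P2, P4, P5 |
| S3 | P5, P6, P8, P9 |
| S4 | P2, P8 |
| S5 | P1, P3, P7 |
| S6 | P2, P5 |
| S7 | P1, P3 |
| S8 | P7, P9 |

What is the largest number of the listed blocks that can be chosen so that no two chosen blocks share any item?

4

S1, S4, S7, S8 are pairwise disjoint (S1={P4,P5}; S4={P2,P8}; S7={P1,P3}; S8={P7,P9}).
Every remaining block overlaps one of these, and no 5 of the listed blocks are pairwise disjoint, so 4 is the maximum.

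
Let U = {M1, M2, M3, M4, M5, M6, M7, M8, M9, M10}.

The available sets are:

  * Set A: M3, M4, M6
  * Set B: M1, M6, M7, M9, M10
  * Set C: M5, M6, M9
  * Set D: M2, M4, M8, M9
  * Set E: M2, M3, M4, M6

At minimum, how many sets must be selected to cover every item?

B and C and D and E together: B ∪ C ∪ D ∪ E = {M1, M2, M3, M4, M5, M6, M7, M8, M9, M10} — every item is covered.
Only C contains M5, so C is forced; the remaining 7 items need at least 3 more sets (each remaining set adds at most 3) — so at least 4 sets are needed, and 4 is optimal.

4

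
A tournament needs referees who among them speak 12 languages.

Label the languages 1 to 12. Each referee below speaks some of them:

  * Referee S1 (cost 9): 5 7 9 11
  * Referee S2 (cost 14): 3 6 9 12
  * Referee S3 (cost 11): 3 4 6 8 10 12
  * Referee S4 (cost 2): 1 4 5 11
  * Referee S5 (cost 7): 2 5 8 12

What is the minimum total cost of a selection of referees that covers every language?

S1, S3, S4, S5 together cover every language (S1 ∪ S3 ∪ S4 ∪ S5 = {1, 2, 3, 4, 5, 6, 7, 8, 9, 10, 11, 12}); total cost 9 + 11 + 2 + 7 = 29.
No covering selection has total cost below 29.

29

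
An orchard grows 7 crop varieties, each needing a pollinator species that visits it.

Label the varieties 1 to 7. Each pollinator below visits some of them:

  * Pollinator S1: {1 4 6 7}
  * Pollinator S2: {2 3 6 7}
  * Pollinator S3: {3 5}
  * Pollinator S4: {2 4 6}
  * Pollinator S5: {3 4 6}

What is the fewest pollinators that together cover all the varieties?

Take {S1, S3, S4}. Their union is {1, 2, 3, 4, 5, 6, 7}, which is all 7 varieties.
Only S1 contains 1, so S1 is forced; the remaining 3 varieties need at least 2 more pollinators (each remaining pollinator adds at most 2) — so at least 3 pollinators are needed, and 3 is optimal.

3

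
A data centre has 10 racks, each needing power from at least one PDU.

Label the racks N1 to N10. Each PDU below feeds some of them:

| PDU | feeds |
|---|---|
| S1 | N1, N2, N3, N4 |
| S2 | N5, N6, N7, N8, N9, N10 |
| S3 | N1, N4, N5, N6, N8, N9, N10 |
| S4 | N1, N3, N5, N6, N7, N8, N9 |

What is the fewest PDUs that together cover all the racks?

Take {S1, S2}. Their union is {N1, N2, N3, N4, N5, N6, N7, N8, N9, N10}, which is all 10 racks.
No single PDU has all 10 racks (the largest, S3, has 7), so 2 is optimal.

2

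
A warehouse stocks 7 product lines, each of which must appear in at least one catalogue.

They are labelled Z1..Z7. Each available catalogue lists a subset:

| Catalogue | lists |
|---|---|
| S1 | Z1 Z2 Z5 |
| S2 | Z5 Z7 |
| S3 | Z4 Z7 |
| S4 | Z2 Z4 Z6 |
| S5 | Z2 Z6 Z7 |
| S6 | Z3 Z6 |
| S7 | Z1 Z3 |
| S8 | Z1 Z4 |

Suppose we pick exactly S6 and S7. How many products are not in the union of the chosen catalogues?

4

Union of S6, S7 = {Z1, Z3, Z6}.
Not covered: Z2, Z4, Z5, Z7 — 4 products.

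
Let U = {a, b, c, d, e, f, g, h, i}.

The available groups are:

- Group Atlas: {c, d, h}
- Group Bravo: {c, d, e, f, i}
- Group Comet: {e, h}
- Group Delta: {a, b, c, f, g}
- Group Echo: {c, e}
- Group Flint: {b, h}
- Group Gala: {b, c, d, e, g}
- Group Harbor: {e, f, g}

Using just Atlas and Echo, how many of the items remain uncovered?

5

Union of Atlas, Echo = {c, d, e, h}.
Not covered: a, b, f, g, i — 5 items.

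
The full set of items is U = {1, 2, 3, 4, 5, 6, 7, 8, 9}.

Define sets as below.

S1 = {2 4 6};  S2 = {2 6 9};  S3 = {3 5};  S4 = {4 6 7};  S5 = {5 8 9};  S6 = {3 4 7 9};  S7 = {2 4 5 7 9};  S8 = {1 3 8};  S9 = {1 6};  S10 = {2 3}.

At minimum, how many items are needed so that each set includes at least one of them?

3

The 3 items {3, 5, 6} hit every set.
The sets S4, S5, S10 are pairwise disjoint, so any hitting set needs a separate item for each — at least 3. Hence 3 is optimal.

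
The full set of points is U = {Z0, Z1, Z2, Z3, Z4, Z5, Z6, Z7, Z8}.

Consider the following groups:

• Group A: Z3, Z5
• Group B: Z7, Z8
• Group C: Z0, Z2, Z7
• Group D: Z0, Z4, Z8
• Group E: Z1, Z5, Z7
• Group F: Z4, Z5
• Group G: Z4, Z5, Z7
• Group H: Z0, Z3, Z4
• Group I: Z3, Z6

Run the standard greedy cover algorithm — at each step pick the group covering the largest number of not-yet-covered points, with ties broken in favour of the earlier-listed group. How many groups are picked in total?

5

Greedy: pick C (covers 3 new) → pick A (covers 2 new) → pick D (covers 2 new) → pick E (covers 1 new) → pick I (covers 1 new). Total picks: 5.
(The true minimum cover uses only 4 groups, so greedy is not optimal here.)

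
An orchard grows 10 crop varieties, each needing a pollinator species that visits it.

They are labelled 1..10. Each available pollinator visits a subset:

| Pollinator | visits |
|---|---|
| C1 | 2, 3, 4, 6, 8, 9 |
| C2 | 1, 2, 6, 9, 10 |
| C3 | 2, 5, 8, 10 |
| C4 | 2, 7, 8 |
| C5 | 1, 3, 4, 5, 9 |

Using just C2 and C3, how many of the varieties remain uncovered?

3

Union of C2, C3 = {1, 2, 5, 6, 8, 9, 10}.
Not covered: 3, 4, 7 — 3 varieties.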